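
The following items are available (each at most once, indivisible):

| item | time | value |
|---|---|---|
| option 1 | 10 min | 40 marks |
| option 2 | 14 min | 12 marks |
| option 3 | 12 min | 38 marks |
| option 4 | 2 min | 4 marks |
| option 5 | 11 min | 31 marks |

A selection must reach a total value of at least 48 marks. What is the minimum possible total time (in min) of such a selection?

Subsets with value ≥ 48, sorted by total time:
- option 1+option 5: time 21, value 71
- option 1+option 3: time 22, value 78
Minimum time: 21 min.

21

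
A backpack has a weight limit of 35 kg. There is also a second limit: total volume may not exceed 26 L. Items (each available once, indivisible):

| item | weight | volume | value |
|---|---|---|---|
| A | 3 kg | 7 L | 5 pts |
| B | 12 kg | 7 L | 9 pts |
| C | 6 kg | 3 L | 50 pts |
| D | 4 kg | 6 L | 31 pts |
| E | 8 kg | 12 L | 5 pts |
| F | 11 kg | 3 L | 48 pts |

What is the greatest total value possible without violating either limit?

Feasible sets respecting both limits:
- B+C+D+F: weight 33, volume 19, value 138
- A+C+D+F: weight 24, volume 19, value 134
- C+D+E+F: weight 29, volume 24, value 134
- C+D+F: weight 21, volume 12, value 129
Best: 138 pts.

138 pts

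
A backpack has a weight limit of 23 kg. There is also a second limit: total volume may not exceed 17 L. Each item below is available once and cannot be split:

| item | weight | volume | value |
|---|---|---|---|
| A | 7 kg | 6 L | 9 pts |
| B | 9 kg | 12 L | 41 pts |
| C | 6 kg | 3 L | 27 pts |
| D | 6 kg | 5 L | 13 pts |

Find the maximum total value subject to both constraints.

Feasible sets respecting both limits:
- B+C: weight 15, volume 15, value 68
- B+D: weight 15, volume 17, value 54
- A+C+D: weight 19, volume 14, value 49
Best: 68 pts.

68 pts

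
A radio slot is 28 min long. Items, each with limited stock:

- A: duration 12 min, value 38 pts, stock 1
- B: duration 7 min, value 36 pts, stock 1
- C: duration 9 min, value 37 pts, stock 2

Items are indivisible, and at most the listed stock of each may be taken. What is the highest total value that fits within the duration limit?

111 pts

Best selections within duration 28 and stock limits:
- 1×A + 1×B + 1×C: duration 28, value 111
- 1×B + 2×C: duration 25, value 110
- 1×A + 1×C: duration 21, value 75
Best: 111 pts.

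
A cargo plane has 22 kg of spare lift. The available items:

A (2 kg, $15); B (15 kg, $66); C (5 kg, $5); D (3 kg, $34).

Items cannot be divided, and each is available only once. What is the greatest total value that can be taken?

$115

Check high-value combinations within 22 kg:
- A+B+D: weight 2+15+3=20, value 15+66+34=115
- B+D: weight 15+3=18, value 66+34=100
- A+B+C: weight 2+15+5=22, value 15+66+5=86
Best: $115.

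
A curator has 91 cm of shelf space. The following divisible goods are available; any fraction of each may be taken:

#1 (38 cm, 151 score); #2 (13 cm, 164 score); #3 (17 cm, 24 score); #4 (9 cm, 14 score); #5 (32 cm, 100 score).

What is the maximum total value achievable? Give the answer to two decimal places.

427.44

Take in order of value per unit:
- #2 (164/13 per unit): all 13 → value 164, running total 164.00
- #1 (151/38 per unit): all 38 → value 151, running total 315.00
- #5 (100/32 per unit): all 32 → value 100, running total 415.00
- #4 (14/9 per unit): 8 of 9 → value 8×14/9 = 12.4444, running total 427.44
Total 427.44.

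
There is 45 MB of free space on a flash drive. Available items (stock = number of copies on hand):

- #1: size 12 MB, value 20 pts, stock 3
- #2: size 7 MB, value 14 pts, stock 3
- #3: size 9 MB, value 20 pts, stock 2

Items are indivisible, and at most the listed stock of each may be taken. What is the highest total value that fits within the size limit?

Best selections within size 45 and stock limits:
- 1×#1 + 2×#2 + 2×#3: size 44, value 88
- 3×#2 + 2×#3: size 39, value 82
- 1×#1 + 3×#2 + 1×#3: size 42, value 82
Best: 88 pts.

88 pts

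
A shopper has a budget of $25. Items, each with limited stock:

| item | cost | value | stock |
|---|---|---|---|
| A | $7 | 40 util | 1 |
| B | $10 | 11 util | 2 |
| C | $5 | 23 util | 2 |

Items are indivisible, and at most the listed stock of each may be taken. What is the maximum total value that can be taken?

Top feasible selections:
- 1×A + 2×C: cost 17, value 86
- 1×A + 1×B + 1×C: cost 22, value 74
Best: 86 util.

86 util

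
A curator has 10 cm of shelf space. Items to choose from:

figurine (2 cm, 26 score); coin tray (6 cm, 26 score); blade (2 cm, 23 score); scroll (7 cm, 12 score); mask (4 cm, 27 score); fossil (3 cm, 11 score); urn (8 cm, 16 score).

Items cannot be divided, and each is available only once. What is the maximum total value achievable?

76 score

This is a 0/1 knapsack; check combinations near the capacity.
- figurine+blade+mask: length 2+2+4=8, value 26+23+27=76
- figurine+coin tray+blade: length 2+6+2=10, value 26+26+23=75
- figurine+mask+fossil: length 2+4+3=9, value 26+27+11=64
- blade+mask+fossil: length 2+4+3=9, value 23+27+11=61
- figurine+blade+fossil: length 2+2+3=7, value 26+23+11=60
Best: 76 score.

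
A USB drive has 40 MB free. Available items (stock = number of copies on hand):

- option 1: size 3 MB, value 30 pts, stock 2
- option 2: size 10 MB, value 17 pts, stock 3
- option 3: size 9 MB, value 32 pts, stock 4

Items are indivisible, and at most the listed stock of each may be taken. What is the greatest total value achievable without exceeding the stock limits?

158 pts

Best selections within size 40 and stock limits:
- 1×option 1 + 4×option 3: size 39, value 158
- 2×option 1 + 3×option 3: size 33, value 156
Best: 158 pts.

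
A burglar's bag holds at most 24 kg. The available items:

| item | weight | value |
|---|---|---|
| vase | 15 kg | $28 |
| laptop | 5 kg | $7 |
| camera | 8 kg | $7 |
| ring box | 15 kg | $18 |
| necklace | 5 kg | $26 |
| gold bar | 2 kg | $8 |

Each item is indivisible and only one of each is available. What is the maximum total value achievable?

$62

This is a 0/1 knapsack; check combinations near the capacity.
- vase+necklace+gold bar: weight 15+5+2=22, value 28+26+8=62
- vase+necklace: weight 15+5=20, value 28+26=54
- ring box+necklace+gold bar: weight 15+5+2=22, value 18+26+8=52
Best: $62.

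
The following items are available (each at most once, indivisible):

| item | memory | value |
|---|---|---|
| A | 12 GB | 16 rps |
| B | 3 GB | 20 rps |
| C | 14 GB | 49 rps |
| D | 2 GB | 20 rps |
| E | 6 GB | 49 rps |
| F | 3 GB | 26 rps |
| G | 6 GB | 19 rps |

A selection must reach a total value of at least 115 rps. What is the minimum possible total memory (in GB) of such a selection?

Subsets with value ≥ 115, sorted by total memory:
- B+D+E+F: memory 14, value 115
- B+D+E+F+G: memory 20, value 134
- C+D+E: memory 22, value 118
- B+C+D+F: memory 22, value 115
Minimum memory: 14 GB.

14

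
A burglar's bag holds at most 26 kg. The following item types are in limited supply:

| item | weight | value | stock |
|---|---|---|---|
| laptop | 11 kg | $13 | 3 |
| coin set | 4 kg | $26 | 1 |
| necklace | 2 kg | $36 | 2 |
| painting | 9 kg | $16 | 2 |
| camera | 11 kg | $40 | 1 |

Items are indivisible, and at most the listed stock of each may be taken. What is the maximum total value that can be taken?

Top feasible selections:
- 1×coin set + 2×necklace + 1×camera: weight 19, value 138
- 1×coin set + 2×necklace + 2×painting: weight 26, value 130
- 2×necklace + 1×painting + 1×camera: weight 24, value 128
Best: $138.

$138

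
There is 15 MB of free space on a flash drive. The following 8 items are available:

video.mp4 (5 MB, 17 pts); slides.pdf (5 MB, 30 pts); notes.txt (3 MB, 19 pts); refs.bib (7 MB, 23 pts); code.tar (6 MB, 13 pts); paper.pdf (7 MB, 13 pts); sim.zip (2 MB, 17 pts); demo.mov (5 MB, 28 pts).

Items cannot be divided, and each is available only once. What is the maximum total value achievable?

94 pts

Check high-value combinations within 15 MB:
- slides.pdf+notes.txt+sim.zip+demo.mov: size 5+3+2+5=15, value 30+19+17+28=94
- video.mp4+slides.pdf+notes.txt+sim.zip: size 5+5+3+2=15, value 17+30+19+17=83
- video.mp4+notes.txt+sim.zip+demo.mov: size 5+3+2+5=15, value 17+19+17+28=81
Best: 94 pts.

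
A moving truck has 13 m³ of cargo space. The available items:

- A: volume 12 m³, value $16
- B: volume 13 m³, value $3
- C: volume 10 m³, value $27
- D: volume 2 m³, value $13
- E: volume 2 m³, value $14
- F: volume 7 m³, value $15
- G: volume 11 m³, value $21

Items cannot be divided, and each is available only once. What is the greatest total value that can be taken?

Check high-value combinations within 13 m³:
- D+E+F: volume 2+2+7=11, value 13+14+15=42
- C+E: volume 10+2=12, value 27+14=41
- C+D: volume 10+2=12, value 27+13=40
- E+G: volume 2+11=13, value 14+21=35
Best: $42.

$42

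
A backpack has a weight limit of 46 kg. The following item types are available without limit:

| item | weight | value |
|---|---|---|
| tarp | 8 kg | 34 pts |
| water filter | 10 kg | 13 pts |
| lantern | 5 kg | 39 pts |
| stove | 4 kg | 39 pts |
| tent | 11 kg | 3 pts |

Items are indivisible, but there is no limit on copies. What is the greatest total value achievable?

Best value-per-unit is stove at 39/4; filling with it alone gives 11×39 = 429.
Optimal mix: 2×lantern + 9×stove → weight 46, value 429.

429 pts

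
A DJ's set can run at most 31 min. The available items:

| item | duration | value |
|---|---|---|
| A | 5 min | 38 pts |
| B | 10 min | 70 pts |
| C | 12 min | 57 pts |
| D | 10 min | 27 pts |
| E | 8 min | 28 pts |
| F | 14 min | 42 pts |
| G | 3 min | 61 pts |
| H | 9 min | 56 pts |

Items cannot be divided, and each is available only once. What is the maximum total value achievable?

226 pts

Check high-value combinations within 31 min:
- A+B+C+G: duration 5+10+12+3=30, value 38+70+57+61=226
- A+B+G+H: duration 5+10+3+9=27, value 38+70+61+56=225
- B+E+G+H: duration 10+8+3+9=30, value 70+28+61+56=215
- A+C+G+H: duration 5+12+3+9=29, value 38+57+61+56=212
- A+B+E+G: duration 5+10+8+3=26, value 38+70+28+61=197
Best: 226 pts.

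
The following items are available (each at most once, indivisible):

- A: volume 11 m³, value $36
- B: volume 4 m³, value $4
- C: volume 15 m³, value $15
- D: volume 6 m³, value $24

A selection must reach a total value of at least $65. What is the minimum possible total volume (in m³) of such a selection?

Subsets with value ≥ 65, sorted by total volume:
- A+C+D: volume 32, value 75
- A+B+C+D: volume 36, value 79
Minimum volume: 32 m³.

32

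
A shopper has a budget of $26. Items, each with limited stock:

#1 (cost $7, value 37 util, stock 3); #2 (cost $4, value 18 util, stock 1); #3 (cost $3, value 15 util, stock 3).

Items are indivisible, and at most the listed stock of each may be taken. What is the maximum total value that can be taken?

129 util

Best selections within cost 26 and stock limits:
- 3×#1 + 1×#2: cost 25, value 129
- 3×#1 + 1×#3: cost 24, value 126
- 2×#1 + 1×#2 + 2×#3: cost 24, value 122
- 2×#1 + 3×#3: cost 23, value 119
Best: 129 util.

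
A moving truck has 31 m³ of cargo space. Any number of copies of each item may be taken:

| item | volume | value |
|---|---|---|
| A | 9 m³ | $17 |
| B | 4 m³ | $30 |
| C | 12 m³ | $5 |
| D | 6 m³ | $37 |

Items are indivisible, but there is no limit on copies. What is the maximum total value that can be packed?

Best value-per-unit is B at 30/4; filling with it alone gives 7×30 = 210.
Optimal mix: 6×B + 1×D → volume 30, value 217.

$217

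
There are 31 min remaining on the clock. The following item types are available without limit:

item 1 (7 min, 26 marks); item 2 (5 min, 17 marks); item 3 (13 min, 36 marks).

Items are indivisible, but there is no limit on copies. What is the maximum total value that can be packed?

112 marks

Best value-per-unit is item 1 at 26/7; filling with it alone gives 4×26 = 104.
Optimal mix: 3×item 1 + 2×item 2 → time 31, value 112.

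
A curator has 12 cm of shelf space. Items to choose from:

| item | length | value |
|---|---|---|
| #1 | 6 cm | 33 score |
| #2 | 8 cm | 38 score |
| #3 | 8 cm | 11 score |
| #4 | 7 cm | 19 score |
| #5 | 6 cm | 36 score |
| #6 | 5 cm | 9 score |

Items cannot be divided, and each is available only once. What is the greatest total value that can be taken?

Check high-value combinations within 12 cm:
- #1+#5: length 6+6=12, value 33+36=69
- #5+#6: length 6+5=11, value 36+9=45
- #1+#6: length 6+5=11, value 33+9=42
- #2: length 8, value 38
- #5: length 6, value 36
Best: 69 score.

69 score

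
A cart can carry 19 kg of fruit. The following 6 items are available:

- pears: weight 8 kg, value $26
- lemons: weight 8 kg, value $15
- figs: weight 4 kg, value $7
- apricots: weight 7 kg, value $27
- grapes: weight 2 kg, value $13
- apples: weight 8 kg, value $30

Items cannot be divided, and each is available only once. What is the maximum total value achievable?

Check high-value combinations within 19 kg:
- apricots+grapes+apples: weight 7+2+8=17, value 27+13+30=70
- pears+grapes+apples: weight 8+2+8=18, value 26+13+30=69
- pears+apricots+grapes: weight 8+7+2=17, value 26+27+13=66
Best: $70.

$70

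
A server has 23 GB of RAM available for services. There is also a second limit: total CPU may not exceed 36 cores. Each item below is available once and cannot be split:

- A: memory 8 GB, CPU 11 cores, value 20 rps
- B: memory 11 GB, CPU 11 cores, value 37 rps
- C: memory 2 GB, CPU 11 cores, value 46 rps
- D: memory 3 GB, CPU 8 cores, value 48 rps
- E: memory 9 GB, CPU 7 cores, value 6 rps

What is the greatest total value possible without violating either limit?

Feasible sets respecting both limits:
- B+C+D: memory 16, CPU 30, value 131
- A+C+D: memory 13, CPU 30, value 114
- A+B+D: memory 22, CPU 30, value 105
Best: 131 rps.

131 rps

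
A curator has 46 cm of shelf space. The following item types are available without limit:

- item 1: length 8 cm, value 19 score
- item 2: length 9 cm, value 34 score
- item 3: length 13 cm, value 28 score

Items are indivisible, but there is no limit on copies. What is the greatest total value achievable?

Best value-per-unit is item 2 at 34/9, and filling with it alone uses length 5×9=45. No mix of the others beats 5×34 = 170.

170 score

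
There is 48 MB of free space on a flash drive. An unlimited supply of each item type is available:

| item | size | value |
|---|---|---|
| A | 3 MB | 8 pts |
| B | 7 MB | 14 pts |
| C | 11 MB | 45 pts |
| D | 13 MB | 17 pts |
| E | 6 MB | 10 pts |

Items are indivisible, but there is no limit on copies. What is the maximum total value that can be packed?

188 pts

Best value-per-unit is C at 45/11; filling with it alone gives 4×45 = 180.
Optimal mix: 1×A + 4×C → size 47, value 188.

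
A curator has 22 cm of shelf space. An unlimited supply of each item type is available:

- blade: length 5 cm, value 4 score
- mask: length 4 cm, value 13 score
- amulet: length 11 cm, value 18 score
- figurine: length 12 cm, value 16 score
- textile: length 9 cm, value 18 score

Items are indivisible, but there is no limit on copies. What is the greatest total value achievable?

Best value-per-unit is mask at 13/4, and filling with it alone uses length 5×4=20. No mix of the others beats 5×13 = 65.

65 score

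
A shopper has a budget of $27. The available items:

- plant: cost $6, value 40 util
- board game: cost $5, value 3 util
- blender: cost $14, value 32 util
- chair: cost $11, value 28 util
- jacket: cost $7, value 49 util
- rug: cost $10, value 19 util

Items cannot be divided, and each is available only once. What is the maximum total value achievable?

Check high-value combinations within $27:
- plant+blender+jacket: cost 6+14+7=27, value 40+32+49=121
- plant+chair+jacket: cost 6+11+7=24, value 40+28+49=117
- plant+jacket+rug: cost 6+7+10=23, value 40+49+19=108
- plant+board game+jacket: cost 6+5+7=18, value 40+3+49=92
Best: 121 util.

121 util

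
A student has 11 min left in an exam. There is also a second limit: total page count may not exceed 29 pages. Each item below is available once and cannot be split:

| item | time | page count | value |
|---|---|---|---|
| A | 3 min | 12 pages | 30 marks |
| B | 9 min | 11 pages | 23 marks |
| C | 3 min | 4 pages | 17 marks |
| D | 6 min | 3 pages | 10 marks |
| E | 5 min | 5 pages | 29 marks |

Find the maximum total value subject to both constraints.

Feasible sets respecting both limits:
- A+C+E: time 11, page count 21, value 76
- A+E: time 8, page count 17, value 59
- A+C: time 6, page count 16, value 47
Best: 76 marks.

76 marks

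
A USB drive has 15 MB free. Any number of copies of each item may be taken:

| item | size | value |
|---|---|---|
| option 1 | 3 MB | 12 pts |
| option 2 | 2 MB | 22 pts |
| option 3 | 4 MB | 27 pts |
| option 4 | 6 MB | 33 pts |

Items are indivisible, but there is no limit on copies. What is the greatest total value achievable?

154 pts

Best value-per-unit is option 2 at 22/2, and filling with it alone uses size 7×2=14. No mix of the others beats 7×22 = 154.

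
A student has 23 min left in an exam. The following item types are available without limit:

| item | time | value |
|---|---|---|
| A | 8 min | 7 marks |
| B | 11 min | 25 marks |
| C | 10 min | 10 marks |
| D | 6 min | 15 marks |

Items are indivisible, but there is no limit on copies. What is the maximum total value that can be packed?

Best value-per-unit is D at 15/6; filling with it alone gives 3×15 = 45.
Optimal mix: 1×B + 2×D → time 23, value 55.

55 marks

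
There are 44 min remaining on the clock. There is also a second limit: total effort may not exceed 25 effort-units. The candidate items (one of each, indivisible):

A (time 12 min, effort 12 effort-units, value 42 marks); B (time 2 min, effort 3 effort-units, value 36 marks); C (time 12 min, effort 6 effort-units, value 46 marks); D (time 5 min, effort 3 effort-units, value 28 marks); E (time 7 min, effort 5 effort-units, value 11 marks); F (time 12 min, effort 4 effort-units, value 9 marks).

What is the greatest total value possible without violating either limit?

Feasible sets respecting both limits:
- A+B+C+D: time 31, effort 24, value 152
- A+B+C+F: time 38, effort 25, value 133
- B+C+D+E+F: time 38, effort 21, value 130
- A+C+D+F: time 41, effort 25, value 125
Best: 152 marks.

152 marks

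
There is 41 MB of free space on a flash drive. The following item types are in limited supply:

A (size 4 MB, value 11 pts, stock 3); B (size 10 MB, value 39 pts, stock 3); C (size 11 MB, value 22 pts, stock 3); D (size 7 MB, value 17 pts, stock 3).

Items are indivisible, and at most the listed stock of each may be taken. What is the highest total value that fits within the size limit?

Best selections within size 41 and stock limits:
- 1×A + 3×B + 1×D: size 41, value 145
- 2×A + 3×B: size 38, value 139
- 3×B + 1×C: size 41, value 139
- 3×B + 1×D: size 37, value 134
Best: 145 pts.

145 pts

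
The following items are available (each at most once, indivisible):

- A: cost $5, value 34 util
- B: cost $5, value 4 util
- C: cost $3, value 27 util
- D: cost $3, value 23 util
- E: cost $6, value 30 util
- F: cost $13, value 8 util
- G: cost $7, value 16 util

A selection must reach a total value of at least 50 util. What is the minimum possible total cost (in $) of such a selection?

6

Subsets with value ≥ 50, sorted by total cost:
- C+D: cost 6, value 50
- A+C: cost 8, value 61
- A+D: cost 8, value 57
- C+E: cost 9, value 57
Minimum cost: 6 $.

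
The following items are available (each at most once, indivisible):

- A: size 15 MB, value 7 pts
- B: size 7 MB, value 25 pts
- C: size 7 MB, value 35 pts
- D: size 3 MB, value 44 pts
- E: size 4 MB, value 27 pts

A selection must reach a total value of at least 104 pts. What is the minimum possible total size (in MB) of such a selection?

Subsets with value ≥ 104, sorted by total size:
- C+D+E: size 14, value 106
- B+C+D: size 17, value 104
- B+C+D+E: size 21, value 131
Minimum size: 14 MB.

14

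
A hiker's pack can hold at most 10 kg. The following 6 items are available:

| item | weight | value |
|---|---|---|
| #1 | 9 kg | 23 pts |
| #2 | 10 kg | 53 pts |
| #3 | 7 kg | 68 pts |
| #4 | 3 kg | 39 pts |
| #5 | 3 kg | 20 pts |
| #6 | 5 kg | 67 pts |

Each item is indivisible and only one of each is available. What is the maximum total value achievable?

107 pts

Check high-value combinations within 10 kg:
- #3+#4: weight 7+3=10, value 68+39=107
- #4+#6: weight 3+5=8, value 39+67=106
- #3+#5: weight 7+3=10, value 68+20=88
- #5+#6: weight 3+5=8, value 20+67=87
- #3: weight 7, value 68
Best: 107 pts.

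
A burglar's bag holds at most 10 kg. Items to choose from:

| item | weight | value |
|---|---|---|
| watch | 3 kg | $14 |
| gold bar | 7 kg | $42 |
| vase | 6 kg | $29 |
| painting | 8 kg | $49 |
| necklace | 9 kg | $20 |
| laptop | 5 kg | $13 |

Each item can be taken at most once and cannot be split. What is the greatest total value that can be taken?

$56

This is a 0/1 knapsack; check combinations near the capacity.
- watch+gold bar: weight 3+7=10, value 14+42=56
- painting: weight 8, value 49
- watch+vase: weight 3+6=9, value 14+29=43
- gold bar: weight 7, value 42
- vase: weight 6, value 29
Best: $56.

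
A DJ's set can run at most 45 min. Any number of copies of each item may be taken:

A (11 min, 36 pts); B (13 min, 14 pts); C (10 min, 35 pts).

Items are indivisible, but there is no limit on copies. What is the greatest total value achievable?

Best value-per-unit is C at 35/10; filling with it alone gives 4×35 = 140.
Optimal mix: 4×A → duration 44, value 144.

144 pts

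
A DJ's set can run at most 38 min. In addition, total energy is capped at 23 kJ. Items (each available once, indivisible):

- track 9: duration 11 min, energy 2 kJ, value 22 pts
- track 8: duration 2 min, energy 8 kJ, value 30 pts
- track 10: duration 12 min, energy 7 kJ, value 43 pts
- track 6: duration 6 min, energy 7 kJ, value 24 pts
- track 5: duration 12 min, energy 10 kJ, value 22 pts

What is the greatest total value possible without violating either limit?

97 pts

Feasible sets respecting both limits:
- track 8+track 10+track 6: duration 20, energy 22, value 97
- track 9+track 8+track 10: duration 25, energy 17, value 95
- track 9+track 10+track 6: duration 29, energy 16, value 89
- track 9+track 10+track 5: duration 35, energy 19, value 87
Best: 97 pts.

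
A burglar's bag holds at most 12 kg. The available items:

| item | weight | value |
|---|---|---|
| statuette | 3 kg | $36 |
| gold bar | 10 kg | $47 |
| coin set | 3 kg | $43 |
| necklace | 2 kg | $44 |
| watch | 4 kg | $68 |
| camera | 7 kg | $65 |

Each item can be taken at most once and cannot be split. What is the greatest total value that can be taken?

$191

Check high-value combinations within 12 kg:
- statuette+coin set+necklace+watch: weight 3+3+2+4=12, value 36+43+44+68=191
- coin set+necklace+watch: weight 3+2+4=9, value 43+44+68=155
- coin set+necklace+camera: weight 3+2+7=12, value 43+44+65=152
- statuette+necklace+watch: weight 3+2+4=9, value 36+44+68=148
Best: $191.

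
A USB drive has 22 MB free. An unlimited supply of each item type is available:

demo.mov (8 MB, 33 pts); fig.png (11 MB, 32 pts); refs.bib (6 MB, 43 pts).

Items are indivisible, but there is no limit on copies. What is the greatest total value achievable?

129 pts

Best value-per-unit is refs.bib at 43/6, and filling with it alone uses size 3×6=18. No mix of the others beats 3×43 = 129.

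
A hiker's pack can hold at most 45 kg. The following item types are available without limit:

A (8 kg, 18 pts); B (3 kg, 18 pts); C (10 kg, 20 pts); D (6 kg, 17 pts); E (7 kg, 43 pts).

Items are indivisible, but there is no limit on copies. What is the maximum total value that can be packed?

276 pts

Best value-per-unit is E at 43/7; filling with it alone gives 6×43 = 258.
Optimal mix: 1×B + 6×E → weight 45, value 276.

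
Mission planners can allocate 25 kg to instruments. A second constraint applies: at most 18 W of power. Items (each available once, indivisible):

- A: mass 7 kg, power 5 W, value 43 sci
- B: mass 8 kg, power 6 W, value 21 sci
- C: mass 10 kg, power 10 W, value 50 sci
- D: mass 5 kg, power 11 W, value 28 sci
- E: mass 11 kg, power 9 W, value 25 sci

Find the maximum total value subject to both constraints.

Feasible sets respecting both limits:
- A+C: mass 17, power 15, value 93
- B+C: mass 18, power 16, value 71
- A+D: mass 12, power 16, value 71
- A+E: mass 18, power 14, value 68
Best: 93 sci.

93 sci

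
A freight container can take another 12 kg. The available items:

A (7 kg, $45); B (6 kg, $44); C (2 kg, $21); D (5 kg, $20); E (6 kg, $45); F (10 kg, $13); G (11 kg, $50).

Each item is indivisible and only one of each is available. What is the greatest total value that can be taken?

Check high-value combinations within 12 kg:
- B+E: weight 6+6=12, value 44+45=89
- C+E: weight 2+6=8, value 21+45=66
- A+C: weight 7+2=9, value 45+21=66
- B+C: weight 6+2=8, value 44+21=65
Best: $89.

$89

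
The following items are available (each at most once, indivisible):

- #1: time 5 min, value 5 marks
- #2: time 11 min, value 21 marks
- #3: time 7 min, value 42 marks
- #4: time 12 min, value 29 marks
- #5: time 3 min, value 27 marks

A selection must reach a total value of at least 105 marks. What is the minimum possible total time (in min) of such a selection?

Subsets with value ≥ 105, sorted by total time:
- #2+#3+#4+#5: time 33, value 119
- #1+#2+#3+#4+#5: time 38, value 124
Minimum time: 33 min.

33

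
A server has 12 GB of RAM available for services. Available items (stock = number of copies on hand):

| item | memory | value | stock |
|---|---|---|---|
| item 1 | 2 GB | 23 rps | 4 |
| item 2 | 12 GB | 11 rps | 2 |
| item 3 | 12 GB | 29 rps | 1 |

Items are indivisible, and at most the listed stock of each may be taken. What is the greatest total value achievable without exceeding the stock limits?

Best selections within memory 12 and stock limits:
- 4×item 1: memory 8, value 92
- 3×item 1: memory 6, value 69
- 2×item 1: memory 4, value 46
Best: 92 rps.

92 rps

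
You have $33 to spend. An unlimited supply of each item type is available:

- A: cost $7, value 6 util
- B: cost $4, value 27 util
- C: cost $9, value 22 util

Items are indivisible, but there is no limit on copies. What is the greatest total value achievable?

Best value-per-unit is B at 27/4, and filling with it alone uses cost 8×4=32. No mix of the others beats 8×27 = 216.

216 util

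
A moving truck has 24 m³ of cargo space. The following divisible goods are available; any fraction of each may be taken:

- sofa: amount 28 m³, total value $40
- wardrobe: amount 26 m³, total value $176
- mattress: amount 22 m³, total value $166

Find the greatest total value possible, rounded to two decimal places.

Take in order of value per unit:
- mattress (166/22 per unit): all 22 → value 166, running total 166.00
- wardrobe (176/26 per unit): 2 of 26 → value 2×176/26 = 13.5385, running total 179.54
Total 179.54.

179.54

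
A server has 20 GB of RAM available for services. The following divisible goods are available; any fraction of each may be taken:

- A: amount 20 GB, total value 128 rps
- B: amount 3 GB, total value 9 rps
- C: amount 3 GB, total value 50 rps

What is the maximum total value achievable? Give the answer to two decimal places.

Take in order of value per unit:
- C (50/3 per unit): all 3 → value 50, running total 50.00
- A (128/20 per unit): 17 of 20 → value 17×128/20 = 108.8000, running total 158.80
Total 158.80.

158.80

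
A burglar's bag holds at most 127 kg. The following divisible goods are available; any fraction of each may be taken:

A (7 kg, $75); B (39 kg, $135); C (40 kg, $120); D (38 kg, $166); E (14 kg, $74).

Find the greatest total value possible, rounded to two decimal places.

Take in order of value per unit:
- A (75/7 per unit): all 7 → value 75, running total 75.00
- E (74/14 per unit): all 14 → value 74, running total 149.00
- D (166/38 per unit): all 38 → value 166, running total 315.00
- B (135/39 per unit): all 39 → value 135, running total 450.00
- C (120/40 per unit): 29 of 40 → value 29×120/40 = 87.0000, running total 537.00
Total 537.00.

537.00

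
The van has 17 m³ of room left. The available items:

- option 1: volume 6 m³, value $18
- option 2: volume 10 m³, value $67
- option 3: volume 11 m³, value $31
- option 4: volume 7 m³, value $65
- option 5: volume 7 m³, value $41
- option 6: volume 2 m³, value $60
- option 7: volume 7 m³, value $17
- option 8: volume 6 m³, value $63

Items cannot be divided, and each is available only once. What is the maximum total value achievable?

This is a 0/1 knapsack; check combinations near the capacity.
- option 4+option 6+option 8: volume 7+2+6=15, value 65+60+63=188
- option 4+option 5+option 6: volume 7+7+2=16, value 65+41+60=166
- option 5+option 6+option 8: volume 7+2+6=15, value 41+60+63=164
- option 1+option 4+option 6: volume 6+7+2=15, value 18+65+60=143
Best: $188.

$188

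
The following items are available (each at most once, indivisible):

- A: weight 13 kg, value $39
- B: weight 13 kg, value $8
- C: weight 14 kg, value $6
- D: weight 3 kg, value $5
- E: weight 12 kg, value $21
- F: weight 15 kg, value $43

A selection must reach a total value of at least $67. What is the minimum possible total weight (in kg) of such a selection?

28

Subsets with value ≥ 67, sorted by total weight:
- A+F: weight 28, value 82
- D+E+F: weight 30, value 69
- A+D+F: weight 31, value 87
- A+B+E: weight 38, value 68
Minimum weight: 28 kg.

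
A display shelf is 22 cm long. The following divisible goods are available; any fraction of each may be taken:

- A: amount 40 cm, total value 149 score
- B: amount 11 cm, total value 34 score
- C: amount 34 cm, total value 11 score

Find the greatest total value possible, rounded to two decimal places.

81.95

Take in order of value per unit:
- A (149/40 per unit): 22 of 40 → value 22×149/40 = 81.9500, running total 81.95
Total 81.95.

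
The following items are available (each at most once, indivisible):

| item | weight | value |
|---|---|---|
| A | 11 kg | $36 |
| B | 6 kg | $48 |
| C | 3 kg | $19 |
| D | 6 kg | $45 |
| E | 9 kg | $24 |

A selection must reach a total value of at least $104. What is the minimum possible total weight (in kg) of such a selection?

15

Subsets with value ≥ 104, sorted by total weight:
- B+C+D: weight 15, value 112
- B+D+E: weight 21, value 117
- A+B+D: weight 23, value 129
- B+C+D+E: weight 24, value 136
Minimum weight: 15 kg.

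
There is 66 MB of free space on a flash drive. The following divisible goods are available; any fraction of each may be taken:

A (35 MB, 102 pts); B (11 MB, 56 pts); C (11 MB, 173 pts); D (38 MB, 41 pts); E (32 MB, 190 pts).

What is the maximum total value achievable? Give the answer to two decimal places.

Take in order of value per unit:
- C (173/11 per unit): all 11 → value 173, running total 173.00
- E (190/32 per unit): all 32 → value 190, running total 363.00
- B (56/11 per unit): all 11 → value 56, running total 419.00
- A (102/35 per unit): 12 of 35 → value 12×102/35 = 34.9714, running total 453.97
Total 453.97.

453.97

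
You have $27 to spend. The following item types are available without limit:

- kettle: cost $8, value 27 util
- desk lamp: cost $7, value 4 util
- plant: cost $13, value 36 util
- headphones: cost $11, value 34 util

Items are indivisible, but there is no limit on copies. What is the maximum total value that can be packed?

88 util

Best value-per-unit is kettle at 27/8; filling with it alone gives 3×27 = 81.
Optimal mix: 2×kettle + 1×headphones → cost 27, value 88.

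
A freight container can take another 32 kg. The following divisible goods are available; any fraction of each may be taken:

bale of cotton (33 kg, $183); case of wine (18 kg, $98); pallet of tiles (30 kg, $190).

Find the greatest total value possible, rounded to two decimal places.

201.09

Take in order of value per unit:
- pallet of tiles (190/30 per unit): all 30 → value 190, running total 190.00
- bale of cotton (183/33 per unit): 2 of 33 → value 2×183/33 = 11.0909, running total 201.09
Total 201.09.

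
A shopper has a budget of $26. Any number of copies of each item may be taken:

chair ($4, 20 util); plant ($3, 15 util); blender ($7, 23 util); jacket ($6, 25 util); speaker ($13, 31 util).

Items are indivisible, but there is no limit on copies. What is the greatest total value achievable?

Best value-per-unit is chair at 20/4; filling with it alone gives 6×20 = 120.
Optimal mix: 5×chair + 2×plant → cost 26, value 130.

130 util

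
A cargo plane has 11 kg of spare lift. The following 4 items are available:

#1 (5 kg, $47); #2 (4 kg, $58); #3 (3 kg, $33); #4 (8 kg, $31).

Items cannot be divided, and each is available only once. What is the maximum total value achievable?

$105

Check high-value combinations within 11 kg:
- #1+#2: weight 5+4=9, value 47+58=105
- #2+#3: weight 4+3=7, value 58+33=91
- #1+#3: weight 5+3=8, value 47+33=80
Best: $105.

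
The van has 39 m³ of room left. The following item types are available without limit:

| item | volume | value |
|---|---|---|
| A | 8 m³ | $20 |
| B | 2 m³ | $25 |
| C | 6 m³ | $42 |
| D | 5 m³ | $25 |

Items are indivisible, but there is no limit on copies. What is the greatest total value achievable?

$475

Best value-per-unit is B at 25/2, and filling with it alone uses volume 19×2=38. No mix of the others beats 19×25 = 475.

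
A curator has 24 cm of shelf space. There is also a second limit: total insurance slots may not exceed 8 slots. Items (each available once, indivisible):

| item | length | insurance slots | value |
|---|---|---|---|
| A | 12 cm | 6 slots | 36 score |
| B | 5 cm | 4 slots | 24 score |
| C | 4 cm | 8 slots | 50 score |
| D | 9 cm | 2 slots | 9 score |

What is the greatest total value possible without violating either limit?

50 score

Feasible sets respecting both limits:
- C: length 4, insurance slots 8, value 50
- A+D: length 21, insurance slots 8, value 45
- A: length 12, insurance slots 6, value 36
Best: 50 score.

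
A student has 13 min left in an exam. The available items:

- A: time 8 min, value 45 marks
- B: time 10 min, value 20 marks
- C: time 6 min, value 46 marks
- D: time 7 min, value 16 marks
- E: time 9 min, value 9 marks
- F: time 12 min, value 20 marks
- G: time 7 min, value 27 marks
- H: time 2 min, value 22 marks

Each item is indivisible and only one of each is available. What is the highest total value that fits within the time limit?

Check high-value combinations within 13 min:
- C+G: time 6+7=13, value 46+27=73
- C+H: time 6+2=8, value 46+22=68
- A+H: time 8+2=10, value 45+22=67
Best: 73 marks.

73 marks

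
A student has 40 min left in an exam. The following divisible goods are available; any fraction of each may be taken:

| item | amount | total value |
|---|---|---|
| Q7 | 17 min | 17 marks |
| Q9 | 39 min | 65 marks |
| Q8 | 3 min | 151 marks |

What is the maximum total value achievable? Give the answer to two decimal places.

212.67

Take in order of value per unit:
- Q8 (151/3 per unit): all 3 → value 151, running total 151.00
- Q9 (65/39 per unit): 37 of 39 → value 37×65/39 = 61.6667, running total 212.67
Total 212.67.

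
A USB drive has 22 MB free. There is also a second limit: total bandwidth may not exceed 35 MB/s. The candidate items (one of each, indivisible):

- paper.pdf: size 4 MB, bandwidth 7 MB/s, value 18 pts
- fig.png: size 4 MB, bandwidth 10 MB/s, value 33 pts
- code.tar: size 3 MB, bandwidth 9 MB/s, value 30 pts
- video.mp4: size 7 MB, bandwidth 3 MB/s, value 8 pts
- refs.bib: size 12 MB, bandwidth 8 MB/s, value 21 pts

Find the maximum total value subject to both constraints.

89 pts

Feasible sets respecting both limits:
- paper.pdf+fig.png+code.tar+video.mp4: size 18, bandwidth 29, value 89
- fig.png+code.tar+refs.bib: size 19, bandwidth 27, value 84
- paper.pdf+fig.png+code.tar: size 11, bandwidth 26, value 81
Best: 89 pts.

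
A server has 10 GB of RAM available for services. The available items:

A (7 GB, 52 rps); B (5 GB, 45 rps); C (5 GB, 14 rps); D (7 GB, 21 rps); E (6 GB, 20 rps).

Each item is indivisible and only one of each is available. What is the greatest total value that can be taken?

Check high-value combinations within 10 GB:
- B+C: memory 5+5=10, value 45+14=59
- A: memory 7, value 52
- B: memory 5, value 45
- D: memory 7, value 21
Best: 59 rps.

59 rps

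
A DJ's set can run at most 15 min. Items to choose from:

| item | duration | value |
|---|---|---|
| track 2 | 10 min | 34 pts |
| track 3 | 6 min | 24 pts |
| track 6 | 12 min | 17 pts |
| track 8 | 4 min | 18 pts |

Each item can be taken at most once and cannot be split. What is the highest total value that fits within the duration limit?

Check high-value combinations within 15 min:
- track 2+track 8: duration 10+4=14, value 34+18=52
- track 3+track 8: duration 6+4=10, value 24+18=42
- track 2: duration 10, value 34
- track 3: duration 6, value 24
- track 8: duration 4, value 18
Best: 52 pts.

52 pts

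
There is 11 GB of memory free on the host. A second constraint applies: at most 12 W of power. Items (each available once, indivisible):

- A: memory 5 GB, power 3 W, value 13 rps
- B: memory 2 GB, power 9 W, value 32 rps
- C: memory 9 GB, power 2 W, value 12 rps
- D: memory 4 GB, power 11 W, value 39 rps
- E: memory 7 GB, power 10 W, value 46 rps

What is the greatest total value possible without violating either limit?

46 rps

Feasible sets respecting both limits:
- E: memory 7, power 10, value 46
- A+B: memory 7, power 12, value 45
- B+C: memory 11, power 11, value 44
Best: 46 rps.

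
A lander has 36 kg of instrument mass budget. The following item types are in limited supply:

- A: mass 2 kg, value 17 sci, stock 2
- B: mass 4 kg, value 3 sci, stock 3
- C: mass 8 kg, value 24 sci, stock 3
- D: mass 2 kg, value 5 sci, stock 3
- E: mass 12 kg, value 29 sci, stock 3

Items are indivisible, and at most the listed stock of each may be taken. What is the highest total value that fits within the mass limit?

Top feasible selections:
- 2×A + 3×C + 3×D: mass 34, value 121
- 2×A + 2×C + 2×D + 1×E: mass 36, value 121
- 2×A + 1×B + 3×C + 2×D: mass 36, value 119
Best: 121 sci.

121 sci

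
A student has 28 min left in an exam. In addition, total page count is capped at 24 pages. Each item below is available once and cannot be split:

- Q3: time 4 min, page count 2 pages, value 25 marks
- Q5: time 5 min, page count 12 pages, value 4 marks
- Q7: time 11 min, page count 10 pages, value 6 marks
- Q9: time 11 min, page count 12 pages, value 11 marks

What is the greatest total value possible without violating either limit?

42 marks

Feasible sets respecting both limits:
- Q3+Q7+Q9: time 26, page count 24, value 42
- Q3+Q9: time 15, page count 14, value 36
- Q3+Q5+Q7: time 20, page count 24, value 35
- Q3+Q7: time 15, page count 12, value 31
Best: 42 marks.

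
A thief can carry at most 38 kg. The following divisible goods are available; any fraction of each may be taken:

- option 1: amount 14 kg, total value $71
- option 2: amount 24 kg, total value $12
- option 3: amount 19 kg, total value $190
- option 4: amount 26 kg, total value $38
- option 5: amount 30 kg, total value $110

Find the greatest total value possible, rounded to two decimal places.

279.33

Take in order of value per unit:
- option 3 (190/19 per unit): all 19 → value 190, running total 190.00
- option 1 (71/14 per unit): all 14 → value 71, running total 261.00
- option 5 (110/30 per unit): 5 of 30 → value 5×110/30 = 18.3333, running total 279.33
Total 279.33.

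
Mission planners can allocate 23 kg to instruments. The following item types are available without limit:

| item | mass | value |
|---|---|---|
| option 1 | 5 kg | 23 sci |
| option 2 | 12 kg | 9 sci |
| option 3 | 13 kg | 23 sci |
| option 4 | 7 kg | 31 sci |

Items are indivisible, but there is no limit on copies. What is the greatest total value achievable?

100 sci

Best value-per-unit is option 1 at 23/5; filling with it alone gives 4×23 = 92.
Optimal mix: 3×option 1 + 1×option 4 → mass 22, value 100.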